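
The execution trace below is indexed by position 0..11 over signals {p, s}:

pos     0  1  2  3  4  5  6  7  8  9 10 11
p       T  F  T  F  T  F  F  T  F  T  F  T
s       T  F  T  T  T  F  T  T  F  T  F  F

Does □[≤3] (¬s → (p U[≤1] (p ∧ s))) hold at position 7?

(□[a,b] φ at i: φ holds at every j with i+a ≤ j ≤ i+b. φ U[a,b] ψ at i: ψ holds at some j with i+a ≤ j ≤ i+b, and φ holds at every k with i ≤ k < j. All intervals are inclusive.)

No

Check (¬s → (p U[≤1] (p ∧ s))) at every j in [7,10]:
  j=7: antecedent false → ✓
  j=8: antecedent true; consequent fails → ✗
  j=9: antecedent false → ✓
  j=10: antecedent true; consequent fails → ✗
Fails at j=8 → formula fails.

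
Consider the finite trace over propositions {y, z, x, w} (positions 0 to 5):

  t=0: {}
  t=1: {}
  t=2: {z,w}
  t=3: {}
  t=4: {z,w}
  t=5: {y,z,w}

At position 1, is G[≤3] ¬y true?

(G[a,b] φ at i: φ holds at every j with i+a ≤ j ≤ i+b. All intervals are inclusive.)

Check ¬y at every j in [1,4]:
  j=1: true
  j=2: true
  j=3: true
  j=4: true
All positions satisfy it → formula holds.

Holds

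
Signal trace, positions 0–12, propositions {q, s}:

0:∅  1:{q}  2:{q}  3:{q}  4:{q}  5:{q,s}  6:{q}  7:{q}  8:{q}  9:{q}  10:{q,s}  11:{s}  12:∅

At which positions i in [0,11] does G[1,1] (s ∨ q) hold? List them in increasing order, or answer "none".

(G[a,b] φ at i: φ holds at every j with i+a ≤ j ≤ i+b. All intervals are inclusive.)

Evaluate at each i in [0,11]:
  i=0: ✓ (all of [1,1])
  i=1: ✓ (all of [2,2])
  i=2: ✓ (all of [3,3])
  i=3: ✓ (all of [4,4])
  i=4: ✓ (all of [5,5])
  i=5: ✓ (all of [6,6])
  i=6: ✓ (all of [7,7])
  i=7: ✓ (all of [8,8])
  i=8: ✓ (all of [9,9])
  i=9: ✓ (all of [10,10])
  i=10: ✓ (all of [11,11])
  i=11: ✗ (fails at j=12)

0, 1, 2, 3, 4, 5, 6, 7, 8, 9, 10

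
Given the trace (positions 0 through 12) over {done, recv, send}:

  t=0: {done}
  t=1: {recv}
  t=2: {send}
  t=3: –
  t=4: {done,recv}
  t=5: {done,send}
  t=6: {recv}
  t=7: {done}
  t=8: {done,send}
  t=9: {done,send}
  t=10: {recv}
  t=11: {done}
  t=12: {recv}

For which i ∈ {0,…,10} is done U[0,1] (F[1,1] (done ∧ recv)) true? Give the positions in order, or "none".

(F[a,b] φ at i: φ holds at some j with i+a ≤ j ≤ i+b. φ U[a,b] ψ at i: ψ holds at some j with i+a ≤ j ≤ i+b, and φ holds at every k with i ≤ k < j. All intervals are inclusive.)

3

Evaluate at each i in [0,10]:
  i=0: ✗ (no rhs in [0,1])
  i=1: ✗ (no rhs in [1,2])
  i=2: ✗ (lhs fails at k=2 before rhs at j=3)
  i=3: ✓ (rhs at j=3)
  i=4: ✗ (no rhs in [4,5])
  i=5: ✗ (no rhs in [5,6])
  i=6: ✗ (no rhs in [6,7])
  i=7: ✗ (no rhs in [7,8])
  i=8: ✗ (no rhs in [8,9])
  i=9: ✗ (no rhs in [9,10])
  i=10: ✗ (no rhs in [10,11])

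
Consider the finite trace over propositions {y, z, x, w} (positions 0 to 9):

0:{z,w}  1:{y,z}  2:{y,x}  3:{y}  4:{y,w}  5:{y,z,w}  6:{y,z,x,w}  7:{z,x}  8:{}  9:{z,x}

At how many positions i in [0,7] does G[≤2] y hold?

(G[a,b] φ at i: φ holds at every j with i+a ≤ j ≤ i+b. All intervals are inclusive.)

4

Evaluate at each i in [0,7]:
  i=0: ✗ (fails at j=0)
  i=1: ✓ (all of [1,3])
  i=2: ✓ (all of [2,4])
  i=3: ✓ (all of [3,5])
  i=4: ✓ (all of [4,6])
  i=5: ✗ (fails at j=7)
  i=6: ✗ (fails at j=7)
  i=7: ✗ (fails at j=7)
Positions where it holds: {1, 2, 3, 4} → 4.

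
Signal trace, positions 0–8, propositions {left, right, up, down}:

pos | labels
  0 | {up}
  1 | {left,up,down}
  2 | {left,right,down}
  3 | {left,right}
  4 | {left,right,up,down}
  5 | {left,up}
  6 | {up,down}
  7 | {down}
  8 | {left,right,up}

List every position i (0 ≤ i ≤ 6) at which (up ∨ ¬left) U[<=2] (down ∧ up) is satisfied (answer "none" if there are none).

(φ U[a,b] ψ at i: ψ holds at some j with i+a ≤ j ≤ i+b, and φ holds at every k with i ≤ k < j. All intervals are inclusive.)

0, 1, 4, 5, 6

Evaluate at each i in [0,6]:
  i=0: ✓ (rhs at j=1; lhs holds on [0,0])
  i=1: ✓ (rhs at j=1)
  i=2: ✗ (lhs fails at k=2 before rhs at j=4)
  i=3: ✗ (lhs fails at k=3 before rhs at j=4)
  i=4: ✓ (rhs at j=4)
  i=5: ✓ (rhs at j=6; lhs holds on [5,5])
  i=6: ✓ (rhs at j=6)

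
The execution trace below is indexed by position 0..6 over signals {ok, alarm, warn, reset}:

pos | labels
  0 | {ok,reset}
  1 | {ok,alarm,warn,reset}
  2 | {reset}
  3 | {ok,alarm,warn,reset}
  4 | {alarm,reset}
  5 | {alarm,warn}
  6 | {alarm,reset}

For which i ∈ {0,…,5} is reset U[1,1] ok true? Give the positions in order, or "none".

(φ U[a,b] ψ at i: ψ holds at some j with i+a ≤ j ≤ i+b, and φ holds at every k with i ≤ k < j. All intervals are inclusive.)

Evaluate at each i in [0,5]:
  i=0: ✓ (rhs at j=1; lhs holds on [0,0])
  i=1: ✗ (no rhs in [2,2])
  i=2: ✓ (rhs at j=3; lhs holds on [2,2])
  i=3: ✗ (no rhs in [4,4])
  i=4: ✗ (no rhs in [5,5])
  i=5: ✗ (no rhs in [6,6])

0, 2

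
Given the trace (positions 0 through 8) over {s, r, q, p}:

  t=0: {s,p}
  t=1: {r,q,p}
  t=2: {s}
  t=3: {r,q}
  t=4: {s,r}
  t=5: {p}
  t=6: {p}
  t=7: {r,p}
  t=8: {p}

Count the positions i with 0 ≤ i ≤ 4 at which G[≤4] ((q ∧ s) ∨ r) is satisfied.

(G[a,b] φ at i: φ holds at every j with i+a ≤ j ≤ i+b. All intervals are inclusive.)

Evaluate at each i in [0,4]:
  i=0: ✗ (fails at j=0)
  i=1: ✗ (fails at j=2)
  i=2: ✗ (fails at j=2)
  i=3: ✗ (fails at j=5)
  i=4: ✗ (fails at j=5)
Positions where it holds: {} → 0.

0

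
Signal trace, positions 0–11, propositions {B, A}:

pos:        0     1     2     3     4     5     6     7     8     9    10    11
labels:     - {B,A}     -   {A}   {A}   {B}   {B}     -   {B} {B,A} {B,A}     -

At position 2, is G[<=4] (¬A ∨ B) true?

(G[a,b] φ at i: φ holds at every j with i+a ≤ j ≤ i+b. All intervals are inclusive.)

Check (¬A ∨ B) at every j in [2,6]:
  j=2: true
  j=3: false
  j=4: false
  j=5: true
  j=6: true
Fails at j=3 → formula fails.

False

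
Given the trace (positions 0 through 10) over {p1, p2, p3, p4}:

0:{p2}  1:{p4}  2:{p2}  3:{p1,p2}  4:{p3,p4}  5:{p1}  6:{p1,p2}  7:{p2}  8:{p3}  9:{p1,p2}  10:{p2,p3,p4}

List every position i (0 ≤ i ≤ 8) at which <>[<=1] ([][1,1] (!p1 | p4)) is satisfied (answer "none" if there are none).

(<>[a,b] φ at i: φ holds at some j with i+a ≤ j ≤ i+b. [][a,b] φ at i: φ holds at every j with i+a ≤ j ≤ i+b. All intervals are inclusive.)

0, 1, 2, 3, 5, 6, 7, 8

Evaluate at each i in [0,8]:
  i=0: ✓ (witness j=0)
  i=1: ✓ (witness j=1)
  i=2: ✓ (witness j=3)
  i=3: ✓ (witness j=3)
  i=4: ✗ (none in [4,5])
  i=5: ✓ (witness j=6)
  i=6: ✓ (witness j=6)
  i=7: ✓ (witness j=7)
  i=8: ✓ (witness j=9)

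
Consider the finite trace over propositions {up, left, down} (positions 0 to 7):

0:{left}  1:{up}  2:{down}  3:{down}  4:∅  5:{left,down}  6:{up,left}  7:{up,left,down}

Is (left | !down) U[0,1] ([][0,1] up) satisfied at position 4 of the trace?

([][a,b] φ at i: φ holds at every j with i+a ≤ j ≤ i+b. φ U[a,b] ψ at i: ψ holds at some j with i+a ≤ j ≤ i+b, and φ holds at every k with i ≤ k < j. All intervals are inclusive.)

Need some j in [4,5] with [][0,1] up, and (left | !down) at every k in [4,j-1].
  j=4: [][0,1] up — fails at 4.
  j=5: [][0,1] up — fails at 5.
No j in the window works → until fails.

False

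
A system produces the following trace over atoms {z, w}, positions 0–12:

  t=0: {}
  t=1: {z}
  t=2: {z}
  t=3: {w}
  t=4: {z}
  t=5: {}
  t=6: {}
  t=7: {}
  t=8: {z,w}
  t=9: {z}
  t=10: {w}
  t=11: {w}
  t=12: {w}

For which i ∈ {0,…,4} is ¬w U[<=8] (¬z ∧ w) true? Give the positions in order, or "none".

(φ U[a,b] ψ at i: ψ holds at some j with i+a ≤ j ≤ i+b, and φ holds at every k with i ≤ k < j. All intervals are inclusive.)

Evaluate at each i in [0,4]:
  i=0: ✓ (rhs at j=3; lhs holds on [0,2])
  i=1: ✓ (rhs at j=3; lhs holds on [1,2])
  i=2: ✓ (rhs at j=3; lhs holds on [2,2])
  i=3: ✓ (rhs at j=3)
  i=4: ✗ (lhs fails at k=8 before rhs at j=10)

0, 1, 2, 3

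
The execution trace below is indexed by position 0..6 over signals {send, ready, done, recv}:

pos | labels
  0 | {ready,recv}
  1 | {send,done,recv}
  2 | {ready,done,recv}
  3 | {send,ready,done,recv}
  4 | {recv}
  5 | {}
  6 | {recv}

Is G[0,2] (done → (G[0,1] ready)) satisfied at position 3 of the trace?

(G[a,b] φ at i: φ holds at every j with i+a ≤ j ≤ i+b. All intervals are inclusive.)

Check (done → (G[0,1] ready)) at every j in [3,5]:
  j=3: antecedent true; consequent fails at 4 → ✗
  j=4: antecedent false → ✓
  j=5: antecedent false → ✓
Fails at j=3 → formula fails.

False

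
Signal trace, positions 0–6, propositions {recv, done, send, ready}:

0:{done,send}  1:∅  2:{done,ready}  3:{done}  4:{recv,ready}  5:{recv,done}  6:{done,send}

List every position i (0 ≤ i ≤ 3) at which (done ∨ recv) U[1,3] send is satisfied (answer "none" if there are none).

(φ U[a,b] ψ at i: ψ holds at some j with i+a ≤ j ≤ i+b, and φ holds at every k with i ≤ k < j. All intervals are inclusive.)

3

Evaluate at each i in [0,3]:
  i=0: ✗ (no rhs in [1,3])
  i=1: ✗ (no rhs in [2,4])
  i=2: ✗ (no rhs in [3,5])
  i=3: ✓ (rhs at j=6; lhs holds on [3,5])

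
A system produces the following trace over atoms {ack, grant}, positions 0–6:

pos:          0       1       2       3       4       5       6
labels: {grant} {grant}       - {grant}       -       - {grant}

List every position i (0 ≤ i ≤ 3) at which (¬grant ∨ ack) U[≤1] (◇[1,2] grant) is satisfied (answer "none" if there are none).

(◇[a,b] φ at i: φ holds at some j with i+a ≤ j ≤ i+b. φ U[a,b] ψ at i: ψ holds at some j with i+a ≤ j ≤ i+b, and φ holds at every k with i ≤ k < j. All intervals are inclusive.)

Evaluate at each i in [0,3]:
  i=0: ✓ (rhs at j=0)
  i=1: ✓ (rhs at j=1)
  i=2: ✓ (rhs at j=2)
  i=3: ✗ (lhs fails at k=3 before rhs at j=4)

0, 1, 2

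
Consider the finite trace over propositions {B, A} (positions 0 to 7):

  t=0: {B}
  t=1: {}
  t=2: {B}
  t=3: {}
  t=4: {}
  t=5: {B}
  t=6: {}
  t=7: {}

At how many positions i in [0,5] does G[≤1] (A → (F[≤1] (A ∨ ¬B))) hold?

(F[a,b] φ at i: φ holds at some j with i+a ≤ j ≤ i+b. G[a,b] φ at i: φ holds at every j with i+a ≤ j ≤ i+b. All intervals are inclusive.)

6

Evaluate at each i in [0,5]:
  i=0: ✓ (all of [0,1])
  i=1: ✓ (all of [1,2])
  i=2: ✓ (all of [2,3])
  i=3: ✓ (all of [3,4])
  i=4: ✓ (all of [4,5])
  i=5: ✓ (all of [5,6])
Positions where it holds: {0, 1, 2, 3, 4, 5} → 6.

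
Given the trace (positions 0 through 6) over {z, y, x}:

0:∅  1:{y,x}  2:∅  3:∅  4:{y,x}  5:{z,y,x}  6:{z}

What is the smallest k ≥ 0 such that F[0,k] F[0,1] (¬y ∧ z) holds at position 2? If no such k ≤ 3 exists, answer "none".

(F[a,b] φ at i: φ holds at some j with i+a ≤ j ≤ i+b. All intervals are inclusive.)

3

Scan j = 2,3,… for F[0,1] (¬y ∧ z):
  j=2: fails
  j=3: fails
  j=4: fails
  j=5: holds
First hit at j=5, so smallest k = 5-2 = 3.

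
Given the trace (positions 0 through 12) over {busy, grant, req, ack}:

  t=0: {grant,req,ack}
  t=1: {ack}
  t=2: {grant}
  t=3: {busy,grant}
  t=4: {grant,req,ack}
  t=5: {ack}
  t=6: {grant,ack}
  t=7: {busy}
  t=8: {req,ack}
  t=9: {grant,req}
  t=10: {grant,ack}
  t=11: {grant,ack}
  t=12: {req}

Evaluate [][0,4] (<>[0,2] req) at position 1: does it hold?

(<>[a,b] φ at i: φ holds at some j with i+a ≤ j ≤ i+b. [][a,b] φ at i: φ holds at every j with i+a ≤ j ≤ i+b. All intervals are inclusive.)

Check <>[0,2] req at every j in [1,5]:
  j=1: fails (none in [1,3])
  j=2: holds (witness at 4)
  j=3: holds (witness at 4)
  j=4: holds (witness at 4)
  j=5: fails (none in [5,7])
Fails at j=1 → formula fails.

No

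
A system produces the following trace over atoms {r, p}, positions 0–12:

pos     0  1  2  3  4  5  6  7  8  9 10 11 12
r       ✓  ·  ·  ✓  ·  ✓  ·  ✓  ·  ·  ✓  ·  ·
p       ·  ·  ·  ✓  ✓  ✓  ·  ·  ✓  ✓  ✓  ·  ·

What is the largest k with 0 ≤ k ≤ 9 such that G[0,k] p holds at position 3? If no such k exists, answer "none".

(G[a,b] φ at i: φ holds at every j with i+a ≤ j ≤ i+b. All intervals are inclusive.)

p must hold from j=3 onward; find where it first fails.
  j=3: holds
  j=4: holds
  j=5: holds
  j=6: fails
Holds on [3,5], so largest k = 2.

2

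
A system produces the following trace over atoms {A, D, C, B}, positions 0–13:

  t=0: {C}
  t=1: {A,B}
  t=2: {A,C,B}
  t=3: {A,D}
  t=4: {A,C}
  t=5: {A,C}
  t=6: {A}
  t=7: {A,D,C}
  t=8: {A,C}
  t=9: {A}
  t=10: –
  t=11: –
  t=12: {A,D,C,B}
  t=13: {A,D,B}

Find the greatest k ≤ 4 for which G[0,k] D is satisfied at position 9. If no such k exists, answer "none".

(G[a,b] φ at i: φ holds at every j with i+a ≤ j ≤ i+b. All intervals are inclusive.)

D must hold from j=9 onward; find where it first fails.
  j=9: fails → no k works.

none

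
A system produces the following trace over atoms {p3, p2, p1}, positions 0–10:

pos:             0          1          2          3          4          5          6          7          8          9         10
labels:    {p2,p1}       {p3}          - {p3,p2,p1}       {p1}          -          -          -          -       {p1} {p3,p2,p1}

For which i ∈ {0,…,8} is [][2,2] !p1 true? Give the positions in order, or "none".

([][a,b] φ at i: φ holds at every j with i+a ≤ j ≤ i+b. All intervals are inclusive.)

0, 3, 4, 5, 6

Evaluate at each i in [0,8]:
  i=0: ✓ (all of [2,2])
  i=1: ✗ (fails at j=3)
  i=2: ✗ (fails at j=4)
  i=3: ✓ (all of [5,5])
  i=4: ✓ (all of [6,6])
  i=5: ✓ (all of [7,7])
  i=6: ✓ (all of [8,8])
  i=7: ✗ (fails at j=9)
  i=8: ✗ (fails at j=10)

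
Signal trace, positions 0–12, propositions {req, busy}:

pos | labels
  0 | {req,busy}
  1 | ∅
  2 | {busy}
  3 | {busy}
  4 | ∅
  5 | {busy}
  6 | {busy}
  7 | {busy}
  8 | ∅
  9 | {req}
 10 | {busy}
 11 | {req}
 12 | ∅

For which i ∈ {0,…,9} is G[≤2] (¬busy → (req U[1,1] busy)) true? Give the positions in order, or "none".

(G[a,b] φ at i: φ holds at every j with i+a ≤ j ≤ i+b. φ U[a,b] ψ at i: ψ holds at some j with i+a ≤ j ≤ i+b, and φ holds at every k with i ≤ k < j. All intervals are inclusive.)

5

Evaluate at each i in [0,9]:
  i=0: ✗ (fails at j=1)
  i=1: ✗ (fails at j=1)
  i=2: ✗ (fails at j=4)
  i=3: ✗ (fails at j=4)
  i=4: ✗ (fails at j=4)
  i=5: ✓ (all of [5,7])
  i=6: ✗ (fails at j=8)
  i=7: ✗ (fails at j=8)
  i=8: ✗ (fails at j=8)
  i=9: ✗ (fails at j=11)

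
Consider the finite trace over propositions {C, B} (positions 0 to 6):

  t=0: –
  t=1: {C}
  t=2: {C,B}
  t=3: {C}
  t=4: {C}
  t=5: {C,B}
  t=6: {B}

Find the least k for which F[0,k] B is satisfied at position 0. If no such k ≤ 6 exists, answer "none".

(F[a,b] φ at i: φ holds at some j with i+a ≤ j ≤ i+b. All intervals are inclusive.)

Scan j = 0,1,… for B:
  j=0: fails
  j=1: fails
  j=2: holds
First hit at j=2, so smallest k = 2-0 = 2.

2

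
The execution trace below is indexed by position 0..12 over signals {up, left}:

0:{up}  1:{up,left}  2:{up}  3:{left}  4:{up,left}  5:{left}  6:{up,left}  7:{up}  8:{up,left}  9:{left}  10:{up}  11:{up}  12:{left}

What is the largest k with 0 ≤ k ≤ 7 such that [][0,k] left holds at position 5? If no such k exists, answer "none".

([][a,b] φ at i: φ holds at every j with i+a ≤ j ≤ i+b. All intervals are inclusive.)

1

left must hold from j=5 onward; find where it first fails.
  j=5: holds
  j=6: holds
  j=7: fails
Holds on [5,6], so largest k = 1.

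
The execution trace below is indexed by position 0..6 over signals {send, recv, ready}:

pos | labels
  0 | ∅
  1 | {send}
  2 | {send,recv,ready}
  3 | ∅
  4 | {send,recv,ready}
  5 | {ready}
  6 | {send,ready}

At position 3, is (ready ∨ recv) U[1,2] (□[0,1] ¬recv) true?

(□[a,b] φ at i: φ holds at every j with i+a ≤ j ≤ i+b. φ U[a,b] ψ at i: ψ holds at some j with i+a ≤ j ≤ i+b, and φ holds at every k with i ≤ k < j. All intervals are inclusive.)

False

Need some j in [4,5] with □[0,1] ¬recv, and (ready ∨ recv) at every k in [3,j-1].
  j=4: □[0,1] ¬recv — fails at 4.
  j=5: □[0,1] ¬recv holds, but (ready ∨ recv) fails at k=3 → not this j.
No j in the window works → until fails.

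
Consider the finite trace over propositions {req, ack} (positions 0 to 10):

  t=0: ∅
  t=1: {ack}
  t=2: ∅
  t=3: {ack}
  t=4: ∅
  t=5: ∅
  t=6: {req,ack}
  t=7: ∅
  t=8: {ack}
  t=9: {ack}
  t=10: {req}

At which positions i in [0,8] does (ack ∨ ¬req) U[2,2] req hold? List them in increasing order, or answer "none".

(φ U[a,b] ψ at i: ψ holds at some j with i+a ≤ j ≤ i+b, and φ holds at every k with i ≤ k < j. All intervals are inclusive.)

Evaluate at each i in [0,8]:
  i=0: ✗ (no rhs in [2,2])
  i=1: ✗ (no rhs in [3,3])
  i=2: ✗ (no rhs in [4,4])
  i=3: ✗ (no rhs in [5,5])
  i=4: ✓ (rhs at j=6; lhs holds on [4,5])
  i=5: ✗ (no rhs in [7,7])
  i=6: ✗ (no rhs in [8,8])
  i=7: ✗ (no rhs in [9,9])
  i=8: ✓ (rhs at j=10; lhs holds on [8,9])

4, 8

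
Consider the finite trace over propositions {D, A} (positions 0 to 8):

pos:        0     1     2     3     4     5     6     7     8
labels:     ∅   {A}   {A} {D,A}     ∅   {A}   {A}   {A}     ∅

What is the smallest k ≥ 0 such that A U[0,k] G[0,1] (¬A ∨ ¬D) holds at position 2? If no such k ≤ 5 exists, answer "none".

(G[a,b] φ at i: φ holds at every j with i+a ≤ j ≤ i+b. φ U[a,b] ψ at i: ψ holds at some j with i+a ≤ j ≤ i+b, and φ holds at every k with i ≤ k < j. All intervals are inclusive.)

Need earliest j ≥ 2 with G[0,1] (¬A ∨ ¬D), and A at every k in [2,j-1].
  j=2: rhs fails.
  j=3: rhs fails.
  j=4: rhs holds; lhs holds on [2,3]. k = 2.

2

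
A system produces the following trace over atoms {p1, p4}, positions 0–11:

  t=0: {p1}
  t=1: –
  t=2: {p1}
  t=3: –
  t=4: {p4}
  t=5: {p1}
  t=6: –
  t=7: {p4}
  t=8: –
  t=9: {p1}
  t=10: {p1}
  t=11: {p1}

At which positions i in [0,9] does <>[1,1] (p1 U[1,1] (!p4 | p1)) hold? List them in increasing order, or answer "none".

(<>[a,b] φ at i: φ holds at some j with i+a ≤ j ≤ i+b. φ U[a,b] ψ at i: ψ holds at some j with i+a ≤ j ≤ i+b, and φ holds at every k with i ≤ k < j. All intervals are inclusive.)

Evaluate at each i in [0,9]:
  i=0: ✗ (none in [1,1])
  i=1: ✓ (witness j=2)
  i=2: ✗ (none in [3,3])
  i=3: ✗ (none in [4,4])
  i=4: ✓ (witness j=5)
  i=5: ✗ (none in [6,6])
  i=6: ✗ (none in [7,7])
  i=7: ✗ (none in [8,8])
  i=8: ✓ (witness j=9)
  i=9: ✓ (witness j=10)

1, 4, 8, 9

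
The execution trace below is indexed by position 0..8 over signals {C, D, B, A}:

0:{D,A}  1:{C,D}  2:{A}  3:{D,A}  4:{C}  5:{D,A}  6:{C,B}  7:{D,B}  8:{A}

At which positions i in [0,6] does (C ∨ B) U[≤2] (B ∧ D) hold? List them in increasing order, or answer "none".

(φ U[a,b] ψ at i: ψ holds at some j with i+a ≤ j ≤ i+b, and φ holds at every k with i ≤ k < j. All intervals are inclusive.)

6

Evaluate at each i in [0,6]:
  i=0: ✗ (no rhs in [0,2])
  i=1: ✗ (no rhs in [1,3])
  i=2: ✗ (no rhs in [2,4])
  i=3: ✗ (no rhs in [3,5])
  i=4: ✗ (no rhs in [4,6])
  i=5: ✗ (lhs fails at k=5 before rhs at j=7)
  i=6: ✓ (rhs at j=7; lhs holds on [6,6])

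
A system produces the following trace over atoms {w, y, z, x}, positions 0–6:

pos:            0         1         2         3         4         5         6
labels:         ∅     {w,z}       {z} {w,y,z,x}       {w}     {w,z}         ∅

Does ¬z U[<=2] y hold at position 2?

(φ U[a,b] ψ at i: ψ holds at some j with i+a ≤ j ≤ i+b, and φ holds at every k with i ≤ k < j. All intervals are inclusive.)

Need some j in [2,4] with y, and ¬z at every k in [2,j-1].
  j=2: y false.
  j=3: y holds, but ¬z fails at k=2 → not this j.
  j=4: y false.
No j in the window works → until fails.

Does not hold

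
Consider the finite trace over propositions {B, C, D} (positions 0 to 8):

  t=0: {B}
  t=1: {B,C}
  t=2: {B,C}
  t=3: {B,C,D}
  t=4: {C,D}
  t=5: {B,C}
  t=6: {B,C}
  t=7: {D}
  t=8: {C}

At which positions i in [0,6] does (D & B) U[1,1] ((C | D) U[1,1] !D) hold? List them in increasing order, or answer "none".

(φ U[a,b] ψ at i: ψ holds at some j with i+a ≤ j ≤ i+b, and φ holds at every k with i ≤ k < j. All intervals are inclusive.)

3

Evaluate at each i in [0,6]:
  i=0: ✗ (lhs fails at k=0 before rhs at j=1)
  i=1: ✗ (no rhs in [2,2])
  i=2: ✗ (no rhs in [3,3])
  i=3: ✓ (rhs at j=4; lhs holds on [3,3])
  i=4: ✗ (lhs fails at k=4 before rhs at j=5)
  i=5: ✗ (no rhs in [6,6])
  i=6: ✗ (lhs fails at k=6 before rhs at j=7)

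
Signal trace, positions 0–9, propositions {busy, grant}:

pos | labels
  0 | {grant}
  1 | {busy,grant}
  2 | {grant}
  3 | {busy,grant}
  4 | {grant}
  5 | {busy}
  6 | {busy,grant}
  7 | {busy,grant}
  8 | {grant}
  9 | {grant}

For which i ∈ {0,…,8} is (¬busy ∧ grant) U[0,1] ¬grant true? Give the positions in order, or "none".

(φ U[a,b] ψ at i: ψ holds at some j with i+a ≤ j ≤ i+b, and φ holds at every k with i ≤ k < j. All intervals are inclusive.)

4, 5

Evaluate at each i in [0,8]:
  i=0: ✗ (no rhs in [0,1])
  i=1: ✗ (no rhs in [1,2])
  i=2: ✗ (no rhs in [2,3])
  i=3: ✗ (no rhs in [3,4])
  i=4: ✓ (rhs at j=5; lhs holds on [4,4])
  i=5: ✓ (rhs at j=5)
  i=6: ✗ (no rhs in [6,7])
  i=7: ✗ (no rhs in [7,8])
  i=8: ✗ (no rhs in [8,9])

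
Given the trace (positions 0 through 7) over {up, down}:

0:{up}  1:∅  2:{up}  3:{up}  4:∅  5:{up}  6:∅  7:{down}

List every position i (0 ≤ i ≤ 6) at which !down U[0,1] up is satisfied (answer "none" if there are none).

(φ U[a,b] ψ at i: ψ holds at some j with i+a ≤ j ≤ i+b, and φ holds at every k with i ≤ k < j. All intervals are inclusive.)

Evaluate at each i in [0,6]:
  i=0: ✓ (rhs at j=0)
  i=1: ✓ (rhs at j=2; lhs holds on [1,1])
  i=2: ✓ (rhs at j=2)
  i=3: ✓ (rhs at j=3)
  i=4: ✓ (rhs at j=5; lhs holds on [4,4])
  i=5: ✓ (rhs at j=5)
  i=6: ✗ (no rhs in [6,7])

0, 1, 2, 3, 4, 5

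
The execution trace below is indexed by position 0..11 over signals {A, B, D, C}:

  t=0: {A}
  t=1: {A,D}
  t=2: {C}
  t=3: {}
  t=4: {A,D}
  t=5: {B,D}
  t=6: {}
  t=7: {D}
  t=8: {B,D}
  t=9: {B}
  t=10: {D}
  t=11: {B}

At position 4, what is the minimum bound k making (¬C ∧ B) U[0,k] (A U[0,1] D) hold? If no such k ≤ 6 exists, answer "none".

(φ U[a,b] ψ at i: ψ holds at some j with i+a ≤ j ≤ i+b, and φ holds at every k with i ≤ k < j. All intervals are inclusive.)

0

Need earliest j ≥ 4 with (A U[0,1] D), and (¬C ∧ B) at every k in [4,j-1].
  j=4: rhs holds (empty prefix). k = 0.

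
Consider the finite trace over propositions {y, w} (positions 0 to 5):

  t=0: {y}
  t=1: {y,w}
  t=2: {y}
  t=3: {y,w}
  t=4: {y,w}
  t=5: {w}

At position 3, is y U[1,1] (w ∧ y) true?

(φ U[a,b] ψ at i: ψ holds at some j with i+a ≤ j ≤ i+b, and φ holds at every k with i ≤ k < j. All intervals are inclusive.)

Yes

Need some j in [4,4] with (w ∧ y), and y at every k in [3,j-1].
  j=4: (w ∧ y) holds; y holds at every k in [3,3] → satisfied.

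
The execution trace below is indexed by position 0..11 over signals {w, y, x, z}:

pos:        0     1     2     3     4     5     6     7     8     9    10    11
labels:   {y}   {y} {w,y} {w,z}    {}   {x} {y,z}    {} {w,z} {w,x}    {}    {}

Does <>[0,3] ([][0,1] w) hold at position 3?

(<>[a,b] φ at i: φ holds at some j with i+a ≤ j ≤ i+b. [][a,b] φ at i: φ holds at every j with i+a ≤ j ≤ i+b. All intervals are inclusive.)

False

Check [][0,1] w at each j in [3,6]:
  j=3: fails at 4
  j=4: fails at 4
  j=5: fails at 5
  j=6: fails at 6
No position in the window satisfies it → formula fails.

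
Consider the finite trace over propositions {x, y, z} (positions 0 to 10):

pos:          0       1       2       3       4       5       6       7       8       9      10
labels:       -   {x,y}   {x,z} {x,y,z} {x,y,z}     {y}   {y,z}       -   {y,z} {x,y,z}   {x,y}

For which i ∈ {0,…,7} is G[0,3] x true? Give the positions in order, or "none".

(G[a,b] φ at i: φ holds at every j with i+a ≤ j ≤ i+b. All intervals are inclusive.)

Evaluate at each i in [0,7]:
  i=0: ✗ (fails at j=0)
  i=1: ✓ (all of [1,4])
  i=2: ✗ (fails at j=5)
  i=3: ✗ (fails at j=5)
  i=4: ✗ (fails at j=5)
  i=5: ✗ (fails at j=5)
  i=6: ✗ (fails at j=6)
  i=7: ✗ (fails at j=7)

1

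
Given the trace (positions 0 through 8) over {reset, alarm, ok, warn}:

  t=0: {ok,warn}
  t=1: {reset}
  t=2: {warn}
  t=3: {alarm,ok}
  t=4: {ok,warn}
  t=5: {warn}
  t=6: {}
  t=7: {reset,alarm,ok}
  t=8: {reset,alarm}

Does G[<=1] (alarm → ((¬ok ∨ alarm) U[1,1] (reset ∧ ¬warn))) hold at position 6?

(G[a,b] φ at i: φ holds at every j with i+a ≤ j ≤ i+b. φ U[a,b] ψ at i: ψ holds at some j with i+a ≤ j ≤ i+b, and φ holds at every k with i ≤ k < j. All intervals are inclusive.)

Yes

Check (alarm → ((¬ok ∨ alarm) U[1,1] (reset ∧ ¬warn))) at every j in [6,7]:
  j=6: antecedent false → ✓
  j=7: antecedent true; consequent holds → ✓
All positions satisfy it → formula holds.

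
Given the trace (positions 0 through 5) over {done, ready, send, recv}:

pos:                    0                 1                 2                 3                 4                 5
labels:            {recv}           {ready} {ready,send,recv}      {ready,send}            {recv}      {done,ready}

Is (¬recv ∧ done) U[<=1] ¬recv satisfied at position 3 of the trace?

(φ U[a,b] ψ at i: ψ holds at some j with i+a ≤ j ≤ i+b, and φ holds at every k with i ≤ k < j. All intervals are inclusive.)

True

Need some j in [3,4] with ¬recv, and (¬recv ∧ done) at every k in [3,j-1].
  j=3: ¬recv holds; no prefix to check → satisfied.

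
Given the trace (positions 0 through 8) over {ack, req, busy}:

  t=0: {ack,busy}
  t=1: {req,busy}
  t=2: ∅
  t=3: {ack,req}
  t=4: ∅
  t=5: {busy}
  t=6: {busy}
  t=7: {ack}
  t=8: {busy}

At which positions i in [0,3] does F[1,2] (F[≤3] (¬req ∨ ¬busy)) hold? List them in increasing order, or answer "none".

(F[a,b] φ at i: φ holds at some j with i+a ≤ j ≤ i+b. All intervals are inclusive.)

0, 1, 2, 3

Evaluate at each i in [0,3]:
  i=0: ✓ (witness j=1)
  i=1: ✓ (witness j=2)
  i=2: ✓ (witness j=3)
  i=3: ✓ (witness j=4)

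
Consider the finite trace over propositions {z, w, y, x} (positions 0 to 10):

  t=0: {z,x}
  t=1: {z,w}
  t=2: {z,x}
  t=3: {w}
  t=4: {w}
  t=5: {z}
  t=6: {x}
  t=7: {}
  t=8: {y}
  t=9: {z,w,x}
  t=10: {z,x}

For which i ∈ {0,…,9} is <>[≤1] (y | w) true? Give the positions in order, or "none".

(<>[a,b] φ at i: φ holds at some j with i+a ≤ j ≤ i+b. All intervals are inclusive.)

Evaluate at each i in [0,9]:
  i=0: ✓ (witness j=1)
  i=1: ✓ (witness j=1)
  i=2: ✓ (witness j=3)
  i=3: ✓ (witness j=3)
  i=4: ✓ (witness j=4)
  i=5: ✗ (none in [5,6])
  i=6: ✗ (none in [6,7])
  i=7: ✓ (witness j=8)
  i=8: ✓ (witness j=8)
  i=9: ✓ (witness j=9)

0, 1, 2, 3, 4, 7, 8, 9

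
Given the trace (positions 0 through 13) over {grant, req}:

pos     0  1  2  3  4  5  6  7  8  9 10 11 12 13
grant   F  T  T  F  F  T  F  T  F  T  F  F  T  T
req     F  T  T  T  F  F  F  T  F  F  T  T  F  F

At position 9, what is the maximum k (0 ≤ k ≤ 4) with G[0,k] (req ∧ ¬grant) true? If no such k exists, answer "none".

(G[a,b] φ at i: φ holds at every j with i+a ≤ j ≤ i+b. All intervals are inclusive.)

(req ∧ ¬grant) must hold from j=9 onward; find where it first fails.
  j=9: fails → no k works.

none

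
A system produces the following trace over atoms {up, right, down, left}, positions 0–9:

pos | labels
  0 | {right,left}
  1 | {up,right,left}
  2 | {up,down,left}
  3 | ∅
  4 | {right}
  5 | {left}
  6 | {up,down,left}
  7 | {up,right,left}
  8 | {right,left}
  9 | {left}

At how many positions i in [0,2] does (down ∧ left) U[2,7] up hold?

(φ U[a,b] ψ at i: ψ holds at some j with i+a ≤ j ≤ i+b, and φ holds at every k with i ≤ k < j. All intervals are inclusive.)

0

Evaluate at each i in [0,2]:
  i=0: ✗ (lhs fails at k=0 before rhs at j=2)
  i=1: ✗ (lhs fails at k=1 before rhs at j=6)
  i=2: ✗ (lhs fails at k=3 before rhs at j=6)
Positions where it holds: {} → 0.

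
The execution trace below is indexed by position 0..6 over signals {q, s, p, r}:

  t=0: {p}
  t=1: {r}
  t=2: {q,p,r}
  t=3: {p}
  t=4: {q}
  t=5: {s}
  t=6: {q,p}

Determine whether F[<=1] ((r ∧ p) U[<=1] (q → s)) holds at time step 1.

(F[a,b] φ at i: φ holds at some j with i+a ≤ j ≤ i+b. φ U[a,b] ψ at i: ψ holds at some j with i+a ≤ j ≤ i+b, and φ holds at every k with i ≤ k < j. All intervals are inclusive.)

Check ((r ∧ p) U[<=1] (q → s)) at each j in [1,2]:
  j=1: holds
  j=2: holds
Found at j=1 → formula holds.

Yes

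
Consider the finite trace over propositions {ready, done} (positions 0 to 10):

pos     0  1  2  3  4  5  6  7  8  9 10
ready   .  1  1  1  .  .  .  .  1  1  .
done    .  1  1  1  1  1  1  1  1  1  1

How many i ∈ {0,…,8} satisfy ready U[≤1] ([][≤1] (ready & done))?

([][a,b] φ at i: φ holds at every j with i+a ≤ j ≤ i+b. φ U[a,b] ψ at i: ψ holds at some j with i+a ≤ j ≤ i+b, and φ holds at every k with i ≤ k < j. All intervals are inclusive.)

Evaluate at each i in [0,8]:
  i=0: ✗ (lhs fails at k=0 before rhs at j=1)
  i=1: ✓ (rhs at j=1)
  i=2: ✓ (rhs at j=2)
  i=3: ✗ (no rhs in [3,4])
  i=4: ✗ (no rhs in [4,5])
  i=5: ✗ (no rhs in [5,6])
  i=6: ✗ (no rhs in [6,7])
  i=7: ✗ (lhs fails at k=7 before rhs at j=8)
  i=8: ✓ (rhs at j=8)
Positions where it holds: {1, 2, 8} → 3.

3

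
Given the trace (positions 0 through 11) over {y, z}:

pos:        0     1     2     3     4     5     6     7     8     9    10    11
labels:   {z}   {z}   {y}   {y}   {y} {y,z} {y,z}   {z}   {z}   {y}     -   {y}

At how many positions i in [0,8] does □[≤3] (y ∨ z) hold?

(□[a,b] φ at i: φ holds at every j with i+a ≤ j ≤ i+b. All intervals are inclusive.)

7

Evaluate at each i in [0,8]:
  i=0: ✓ (all of [0,3])
  i=1: ✓ (all of [1,4])
  i=2: ✓ (all of [2,5])
  i=3: ✓ (all of [3,6])
  i=4: ✓ (all of [4,7])
  i=5: ✓ (all of [5,8])
  i=6: ✓ (all of [6,9])
  i=7: ✗ (fails at j=10)
  i=8: ✗ (fails at j=10)
Positions where it holds: {0, 1, 2, 3, 4, 5, 6} → 7.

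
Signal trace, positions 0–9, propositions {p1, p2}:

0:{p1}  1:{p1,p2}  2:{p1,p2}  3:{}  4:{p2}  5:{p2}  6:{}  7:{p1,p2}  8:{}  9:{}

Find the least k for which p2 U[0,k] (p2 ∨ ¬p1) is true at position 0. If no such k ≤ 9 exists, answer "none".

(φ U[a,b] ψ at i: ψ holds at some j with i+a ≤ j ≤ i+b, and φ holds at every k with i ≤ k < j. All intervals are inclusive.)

none

Need earliest j ≥ 0 with (p2 ∨ ¬p1), and p2 at every k in [0,j-1].
  j=0: rhs fails.
  j=1: rhs holds but lhs fails at k=0.
  j=2: rhs holds but lhs fails at k=0.
  j=3: rhs holds but lhs fails at k=0.
  j=4: rhs holds but lhs fails at k=0.
  j=5: rhs holds but lhs fails at k=0.
  j=6: rhs holds but lhs fails at k=0.
  j=7: rhs holds but lhs fails at k=0.
  j=8: rhs holds but lhs fails at k=0.
  j=9: rhs holds but lhs fails at k=0.
No witness within the range → none.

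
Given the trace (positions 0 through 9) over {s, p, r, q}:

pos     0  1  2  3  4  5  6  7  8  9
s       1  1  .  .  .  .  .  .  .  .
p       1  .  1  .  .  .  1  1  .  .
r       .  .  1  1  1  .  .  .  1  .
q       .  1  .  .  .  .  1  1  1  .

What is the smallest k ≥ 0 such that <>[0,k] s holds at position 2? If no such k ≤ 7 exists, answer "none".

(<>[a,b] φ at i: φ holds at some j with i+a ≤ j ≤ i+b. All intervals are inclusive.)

none

Scan j = 2,3,… for s:
  j=2: fails
  j=3: fails
  j=4: fails
  j=5: fails
  j=6: fails
  j=7: fails
  j=8: fails
  j=9: fails
No j in [2,9] satisfies it → none.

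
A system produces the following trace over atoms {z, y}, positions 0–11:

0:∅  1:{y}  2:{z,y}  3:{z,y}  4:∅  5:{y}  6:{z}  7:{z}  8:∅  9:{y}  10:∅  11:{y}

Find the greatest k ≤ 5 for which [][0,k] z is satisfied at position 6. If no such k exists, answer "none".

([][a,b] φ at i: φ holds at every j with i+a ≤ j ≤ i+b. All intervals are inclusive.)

z must hold from j=6 onward; find where it first fails.
  j=6: holds
  j=7: holds
  j=8: fails
Holds on [6,7], so largest k = 1.

1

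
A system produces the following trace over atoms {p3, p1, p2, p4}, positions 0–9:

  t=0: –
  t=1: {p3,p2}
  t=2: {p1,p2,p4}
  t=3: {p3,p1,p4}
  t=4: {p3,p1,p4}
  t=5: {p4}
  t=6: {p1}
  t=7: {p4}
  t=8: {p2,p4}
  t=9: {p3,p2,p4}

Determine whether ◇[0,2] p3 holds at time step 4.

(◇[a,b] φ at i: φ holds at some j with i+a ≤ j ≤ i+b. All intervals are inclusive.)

True

Check p3 at each j in [4,6]:
  j=4: true
  j=5: false
  j=6: false
Found at j=4 → formula holds.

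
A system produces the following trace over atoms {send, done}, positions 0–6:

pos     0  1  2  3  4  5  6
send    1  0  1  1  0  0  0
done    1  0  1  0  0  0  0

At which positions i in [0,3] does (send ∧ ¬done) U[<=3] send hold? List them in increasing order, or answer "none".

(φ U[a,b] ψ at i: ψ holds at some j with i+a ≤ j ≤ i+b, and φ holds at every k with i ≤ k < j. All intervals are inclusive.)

Evaluate at each i in [0,3]:
  i=0: ✓ (rhs at j=0)
  i=1: ✗ (lhs fails at k=1 before rhs at j=2)
  i=2: ✓ (rhs at j=2)
  i=3: ✓ (rhs at j=3)

0, 2, 3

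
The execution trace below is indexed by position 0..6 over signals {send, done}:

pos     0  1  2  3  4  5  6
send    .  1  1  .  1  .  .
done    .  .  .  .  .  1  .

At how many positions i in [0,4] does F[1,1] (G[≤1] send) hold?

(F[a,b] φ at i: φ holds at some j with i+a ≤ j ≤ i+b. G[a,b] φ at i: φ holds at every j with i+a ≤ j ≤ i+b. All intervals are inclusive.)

Evaluate at each i in [0,4]:
  i=0: ✓ (witness j=1)
  i=1: ✗ (none in [2,2])
  i=2: ✗ (none in [3,3])
  i=3: ✗ (none in [4,4])
  i=4: ✗ (none in [5,5])
Positions where it holds: {0} → 1.

1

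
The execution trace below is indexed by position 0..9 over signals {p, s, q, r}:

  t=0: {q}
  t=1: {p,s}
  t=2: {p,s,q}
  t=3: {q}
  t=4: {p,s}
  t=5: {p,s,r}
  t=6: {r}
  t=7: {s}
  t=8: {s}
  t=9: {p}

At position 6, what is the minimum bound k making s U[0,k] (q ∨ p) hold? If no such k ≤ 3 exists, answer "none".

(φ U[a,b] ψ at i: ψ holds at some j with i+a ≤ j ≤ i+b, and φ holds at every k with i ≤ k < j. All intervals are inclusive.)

Need earliest j ≥ 6 with (q ∨ p), and s at every k in [6,j-1].
  j=6: rhs fails.
  j=7: rhs fails.
  j=8: rhs fails.
  j=9: rhs holds but lhs fails at k=6.
No witness within the range → none.

none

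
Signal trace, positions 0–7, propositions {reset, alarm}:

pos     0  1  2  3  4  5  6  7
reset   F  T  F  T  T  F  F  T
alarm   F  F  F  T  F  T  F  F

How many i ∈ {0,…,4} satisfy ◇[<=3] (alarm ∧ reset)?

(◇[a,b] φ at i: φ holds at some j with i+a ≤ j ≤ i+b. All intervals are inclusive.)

Evaluate at each i in [0,4]:
  i=0: ✓ (witness j=3)
  i=1: ✓ (witness j=3)
  i=2: ✓ (witness j=3)
  i=3: ✓ (witness j=3)
  i=4: ✗ (none in [4,7])
Positions where it holds: {0, 1, 2, 3} → 4.

4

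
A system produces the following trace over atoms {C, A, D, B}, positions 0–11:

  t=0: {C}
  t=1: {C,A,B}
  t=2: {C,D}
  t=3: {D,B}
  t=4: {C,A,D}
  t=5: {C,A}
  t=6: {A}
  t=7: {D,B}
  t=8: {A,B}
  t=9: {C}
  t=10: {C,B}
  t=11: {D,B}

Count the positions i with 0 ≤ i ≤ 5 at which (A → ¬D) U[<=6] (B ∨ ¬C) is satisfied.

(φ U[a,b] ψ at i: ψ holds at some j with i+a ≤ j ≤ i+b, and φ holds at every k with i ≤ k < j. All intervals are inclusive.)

5

Evaluate at each i in [0,5]:
  i=0: ✓ (rhs at j=1; lhs holds on [0,0])
  i=1: ✓ (rhs at j=1)
  i=2: ✓ (rhs at j=3; lhs holds on [2,2])
  i=3: ✓ (rhs at j=3)
  i=4: ✗ (lhs fails at k=4 before rhs at j=6)
  i=5: ✓ (rhs at j=6; lhs holds on [5,5])
Positions where it holds: {0, 1, 2, 3, 5} → 5.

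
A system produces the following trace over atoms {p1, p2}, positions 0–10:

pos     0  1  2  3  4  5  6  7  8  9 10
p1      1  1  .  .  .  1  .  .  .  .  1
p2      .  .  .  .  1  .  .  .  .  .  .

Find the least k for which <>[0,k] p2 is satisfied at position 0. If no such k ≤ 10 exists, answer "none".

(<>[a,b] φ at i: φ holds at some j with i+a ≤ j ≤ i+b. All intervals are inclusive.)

Scan j = 0,1,… for p2:
  j=0: fails
  j=1: fails
  j=2: fails
  j=3: fails
  j=4: holds
First hit at j=4, so smallest k = 4-0 = 4.

4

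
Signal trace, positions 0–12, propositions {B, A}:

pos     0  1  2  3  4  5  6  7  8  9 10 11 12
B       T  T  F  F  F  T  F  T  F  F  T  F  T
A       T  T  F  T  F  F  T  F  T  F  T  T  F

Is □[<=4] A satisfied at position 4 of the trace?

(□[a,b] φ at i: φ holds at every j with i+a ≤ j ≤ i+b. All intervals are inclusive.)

False

Check A at every j in [4,8]:
  j=4: false
  j=5: false
  j=6: true
  j=7: false
  j=8: true
Fails at j=4 → formula fails.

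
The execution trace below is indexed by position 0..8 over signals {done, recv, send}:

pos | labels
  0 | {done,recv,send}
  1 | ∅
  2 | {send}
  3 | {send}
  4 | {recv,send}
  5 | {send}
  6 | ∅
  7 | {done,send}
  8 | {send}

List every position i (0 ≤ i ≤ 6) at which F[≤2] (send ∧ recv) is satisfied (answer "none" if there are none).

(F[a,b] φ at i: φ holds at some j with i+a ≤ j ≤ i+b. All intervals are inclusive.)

Evaluate at each i in [0,6]:
  i=0: ✓ (witness j=0)
  i=1: ✗ (none in [1,3])
  i=2: ✓ (witness j=4)
  i=3: ✓ (witness j=4)
  i=4: ✓ (witness j=4)
  i=5: ✗ (none in [5,7])
  i=6: ✗ (none in [6,8])

0, 2, 3, 4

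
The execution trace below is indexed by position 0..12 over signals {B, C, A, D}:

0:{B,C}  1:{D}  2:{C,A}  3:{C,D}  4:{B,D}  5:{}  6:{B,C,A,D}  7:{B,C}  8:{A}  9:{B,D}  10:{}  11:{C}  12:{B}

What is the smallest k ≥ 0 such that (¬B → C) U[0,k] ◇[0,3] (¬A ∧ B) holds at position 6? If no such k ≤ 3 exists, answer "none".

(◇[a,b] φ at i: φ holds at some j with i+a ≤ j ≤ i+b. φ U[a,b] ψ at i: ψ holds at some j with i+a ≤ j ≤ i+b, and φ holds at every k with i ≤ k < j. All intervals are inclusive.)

Need earliest j ≥ 6 with ◇[0,3] (¬A ∧ B), and (¬B → C) at every k in [6,j-1].
  j=6: rhs holds (empty prefix). k = 0.

0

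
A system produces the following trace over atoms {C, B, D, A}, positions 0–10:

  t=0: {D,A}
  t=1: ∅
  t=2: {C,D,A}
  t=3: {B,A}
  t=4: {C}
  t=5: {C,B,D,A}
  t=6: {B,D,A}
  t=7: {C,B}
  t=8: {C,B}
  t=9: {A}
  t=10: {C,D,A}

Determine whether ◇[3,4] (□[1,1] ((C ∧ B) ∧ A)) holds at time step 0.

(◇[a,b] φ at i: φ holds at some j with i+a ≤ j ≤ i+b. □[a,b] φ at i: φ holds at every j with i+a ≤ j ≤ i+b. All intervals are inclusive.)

Check □[1,1] ((C ∧ B) ∧ A) at each j in [3,4]:
  j=3: fails at 4
  j=4: holds on [5,5]
Found at j=4 → formula holds.

Holds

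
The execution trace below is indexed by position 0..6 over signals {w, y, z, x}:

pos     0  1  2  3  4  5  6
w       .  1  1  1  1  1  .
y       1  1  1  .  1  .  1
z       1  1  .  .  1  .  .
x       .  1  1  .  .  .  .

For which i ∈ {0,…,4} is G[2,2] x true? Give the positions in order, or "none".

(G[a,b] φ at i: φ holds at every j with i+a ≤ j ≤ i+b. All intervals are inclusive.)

0

Evaluate at each i in [0,4]:
  i=0: ✓ (all of [2,2])
  i=1: ✗ (fails at j=3)
  i=2: ✗ (fails at j=4)
  i=3: ✗ (fails at j=5)
  i=4: ✗ (fails at j=6)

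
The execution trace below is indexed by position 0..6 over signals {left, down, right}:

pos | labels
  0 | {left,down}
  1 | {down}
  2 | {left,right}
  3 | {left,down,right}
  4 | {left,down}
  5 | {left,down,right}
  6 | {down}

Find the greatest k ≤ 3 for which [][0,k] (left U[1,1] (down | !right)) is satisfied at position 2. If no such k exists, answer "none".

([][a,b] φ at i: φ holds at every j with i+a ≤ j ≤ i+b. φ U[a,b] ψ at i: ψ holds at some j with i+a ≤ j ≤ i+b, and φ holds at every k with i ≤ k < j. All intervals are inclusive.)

(left U[1,1] (down | !right)) must hold from j=2 onward; find where it first fails.
  j=2: holds
  j=3: holds
  j=4: holds
  j=5: holds
Holds through j=5; largest k = 3.

3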